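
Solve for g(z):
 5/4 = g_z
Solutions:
 g(z) = C1 + 5*z/4


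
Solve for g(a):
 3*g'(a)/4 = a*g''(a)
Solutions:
 g(a) = C1 + C2*a^(7/4)


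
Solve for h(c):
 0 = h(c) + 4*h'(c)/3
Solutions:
 h(c) = C1*exp(-3*c/4)


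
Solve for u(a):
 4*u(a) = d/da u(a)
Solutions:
 u(a) = C1*exp(4*a)


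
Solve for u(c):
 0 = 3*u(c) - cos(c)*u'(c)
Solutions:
 u(c) = C1*(sin(c) + 1)^(3/2)/(sin(c) - 1)^(3/2)


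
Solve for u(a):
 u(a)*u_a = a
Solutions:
 u(a) = -sqrt(C1 + a^2)
 u(a) = sqrt(C1 + a^2)


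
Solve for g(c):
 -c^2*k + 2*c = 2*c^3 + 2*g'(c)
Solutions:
 g(c) = C1 - c^4/4 - c^3*k/6 + c^2/2


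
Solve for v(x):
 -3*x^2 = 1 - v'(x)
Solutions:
 v(x) = C1 + x^3 + x


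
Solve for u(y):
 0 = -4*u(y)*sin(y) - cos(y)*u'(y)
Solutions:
 u(y) = C1*cos(y)^4


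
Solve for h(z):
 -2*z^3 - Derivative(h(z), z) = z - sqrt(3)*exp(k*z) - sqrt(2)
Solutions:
 h(z) = C1 - z^4/2 - z^2/2 + sqrt(2)*z + sqrt(3)*exp(k*z)/k


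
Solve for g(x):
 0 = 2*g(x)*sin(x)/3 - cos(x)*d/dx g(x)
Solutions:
 g(x) = C1/cos(x)^(2/3)


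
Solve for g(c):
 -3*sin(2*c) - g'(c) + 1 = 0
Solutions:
 g(c) = C1 + c + 3*cos(2*c)/2


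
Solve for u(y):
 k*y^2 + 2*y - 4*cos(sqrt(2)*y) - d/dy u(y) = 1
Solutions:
 u(y) = C1 + k*y^3/3 + y^2 - y - 2*sqrt(2)*sin(sqrt(2)*y)


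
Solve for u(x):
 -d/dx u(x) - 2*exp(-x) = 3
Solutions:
 u(x) = C1 - 3*x + 2*exp(-x)


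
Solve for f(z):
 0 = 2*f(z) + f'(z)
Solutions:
 f(z) = C1*exp(-2*z)


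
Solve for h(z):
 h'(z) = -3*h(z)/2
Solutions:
 h(z) = C1*exp(-3*z/2)


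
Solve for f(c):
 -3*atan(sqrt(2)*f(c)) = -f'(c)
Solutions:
 Integral(1/atan(sqrt(2)*_y), (_y, f(c))) = C1 + 3*c


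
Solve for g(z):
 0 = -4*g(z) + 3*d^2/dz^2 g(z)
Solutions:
 g(z) = C1*exp(-2*sqrt(3)*z/3) + C2*exp(2*sqrt(3)*z/3)


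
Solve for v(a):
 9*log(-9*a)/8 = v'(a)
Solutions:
 v(a) = C1 + 9*a*log(-a)/8 + 9*a*(-1 + 2*log(3))/8


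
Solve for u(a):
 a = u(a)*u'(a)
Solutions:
 u(a) = -sqrt(C1 + a^2)
 u(a) = sqrt(C1 + a^2)


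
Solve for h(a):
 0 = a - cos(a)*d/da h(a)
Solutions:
 h(a) = C1 + Integral(a/cos(a), a)


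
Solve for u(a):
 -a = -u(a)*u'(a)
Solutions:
 u(a) = -sqrt(C1 + a^2)
 u(a) = sqrt(C1 + a^2)


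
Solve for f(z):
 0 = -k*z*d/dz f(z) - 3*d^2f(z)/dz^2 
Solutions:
 f(z) = Piecewise((-sqrt(6)*sqrt(pi)*C1*erf(sqrt(6)*sqrt(k)*z/6)/(2*sqrt(k)) - C2, (k > 0) | (k < 0)), (-C1*z - C2, True))


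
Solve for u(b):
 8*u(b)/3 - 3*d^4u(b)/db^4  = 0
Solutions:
 u(b) = C1*exp(-2^(3/4)*sqrt(3)*b/3) + C2*exp(2^(3/4)*sqrt(3)*b/3) + C3*sin(2^(3/4)*sqrt(3)*b/3) + C4*cos(2^(3/4)*sqrt(3)*b/3)


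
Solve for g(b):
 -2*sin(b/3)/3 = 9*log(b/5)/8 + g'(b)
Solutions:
 g(b) = C1 - 9*b*log(b)/8 + 9*b/8 + 9*b*log(5)/8 + 2*cos(b/3)


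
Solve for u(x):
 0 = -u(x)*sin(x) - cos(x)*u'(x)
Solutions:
 u(x) = C1*cos(x)


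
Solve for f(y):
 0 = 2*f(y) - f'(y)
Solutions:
 f(y) = C1*exp(2*y)


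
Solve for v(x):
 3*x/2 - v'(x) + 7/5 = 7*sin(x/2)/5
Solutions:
 v(x) = C1 + 3*x^2/4 + 7*x/5 + 14*cos(x/2)/5


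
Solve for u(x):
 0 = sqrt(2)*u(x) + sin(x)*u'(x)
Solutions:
 u(x) = C1*(cos(x) + 1)^(sqrt(2)/2)/(cos(x) - 1)^(sqrt(2)/2)


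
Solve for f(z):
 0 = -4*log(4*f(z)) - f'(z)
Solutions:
 Integral(1/(log(_y) + 2*log(2)), (_y, f(z)))/4 = C1 - z


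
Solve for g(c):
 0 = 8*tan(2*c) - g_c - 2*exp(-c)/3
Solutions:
 g(c) = C1 + 2*log(tan(2*c)^2 + 1) + 2*exp(-c)/3


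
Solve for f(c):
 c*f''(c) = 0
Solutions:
 f(c) = C1 + C2*c


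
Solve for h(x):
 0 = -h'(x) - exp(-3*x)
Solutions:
 h(x) = C1 + exp(-3*x)/3


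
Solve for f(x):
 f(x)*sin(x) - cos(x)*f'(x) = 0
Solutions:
 f(x) = C1/cos(x)


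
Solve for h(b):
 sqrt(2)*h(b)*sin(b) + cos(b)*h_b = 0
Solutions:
 h(b) = C1*cos(b)^(sqrt(2))


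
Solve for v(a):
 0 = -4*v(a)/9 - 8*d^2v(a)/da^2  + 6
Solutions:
 v(a) = C1*sin(sqrt(2)*a/6) + C2*cos(sqrt(2)*a/6) + 27/2


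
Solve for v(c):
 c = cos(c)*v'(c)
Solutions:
 v(c) = C1 + Integral(c/cos(c), c)


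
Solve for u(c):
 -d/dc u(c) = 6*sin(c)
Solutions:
 u(c) = C1 + 6*cos(c)


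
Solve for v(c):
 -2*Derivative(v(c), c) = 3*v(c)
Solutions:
 v(c) = C1*exp(-3*c/2)


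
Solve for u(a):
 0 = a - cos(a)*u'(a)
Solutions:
 u(a) = C1 + Integral(a/cos(a), a)


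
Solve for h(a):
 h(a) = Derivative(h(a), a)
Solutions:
 h(a) = C1*exp(a)


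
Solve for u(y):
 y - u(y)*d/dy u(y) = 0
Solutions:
 u(y) = -sqrt(C1 + y^2)
 u(y) = sqrt(C1 + y^2)


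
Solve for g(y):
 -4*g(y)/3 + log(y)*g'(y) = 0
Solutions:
 g(y) = C1*exp(4*li(y)/3)


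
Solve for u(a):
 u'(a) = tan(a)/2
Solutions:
 u(a) = C1 - log(cos(a))/2


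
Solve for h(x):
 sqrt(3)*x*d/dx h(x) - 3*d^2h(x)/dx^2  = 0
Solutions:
 h(x) = C1 + C2*erfi(sqrt(2)*3^(3/4)*x/6)


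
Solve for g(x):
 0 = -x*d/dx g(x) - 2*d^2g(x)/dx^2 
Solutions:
 g(x) = C1 + C2*erf(x/2)


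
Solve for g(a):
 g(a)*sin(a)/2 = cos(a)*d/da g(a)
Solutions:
 g(a) = C1/sqrt(cos(a))


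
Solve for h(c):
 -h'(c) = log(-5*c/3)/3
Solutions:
 h(c) = C1 - c*log(-c)/3 + c*(-log(5) + 1 + log(3))/3


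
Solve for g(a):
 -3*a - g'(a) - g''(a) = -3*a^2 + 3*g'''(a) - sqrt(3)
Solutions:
 g(a) = C1 + a^3 - 9*a^2/2 - 9*a + sqrt(3)*a + (C2*sin(sqrt(11)*a/6) + C3*cos(sqrt(11)*a/6))*exp(-a/6)


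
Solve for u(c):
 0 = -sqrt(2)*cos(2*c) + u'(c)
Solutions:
 u(c) = C1 + sqrt(2)*sin(2*c)/2


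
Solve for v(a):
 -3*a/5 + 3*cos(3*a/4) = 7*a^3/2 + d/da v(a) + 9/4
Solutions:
 v(a) = C1 - 7*a^4/8 - 3*a^2/10 - 9*a/4 + 4*sin(3*a/4)


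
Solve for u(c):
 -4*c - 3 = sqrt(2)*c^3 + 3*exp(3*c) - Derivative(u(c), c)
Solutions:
 u(c) = C1 + sqrt(2)*c^4/4 + 2*c^2 + 3*c + exp(3*c)


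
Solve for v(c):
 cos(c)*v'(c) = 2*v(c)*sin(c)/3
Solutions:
 v(c) = C1/cos(c)^(2/3)


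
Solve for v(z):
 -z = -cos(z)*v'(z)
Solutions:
 v(z) = C1 + Integral(z/cos(z), z)


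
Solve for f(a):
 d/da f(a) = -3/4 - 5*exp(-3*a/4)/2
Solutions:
 f(a) = C1 - 3*a/4 + 10*exp(-3*a/4)/3


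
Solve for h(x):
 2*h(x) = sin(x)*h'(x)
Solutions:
 h(x) = C1*(cos(x) - 1)/(cos(x) + 1)


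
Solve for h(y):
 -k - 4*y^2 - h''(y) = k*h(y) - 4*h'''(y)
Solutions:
 h(y) = C1*exp(y*(-(-216*k + sqrt((216*k + 1)^2 - 1) - 1)^(1/3) + 1 - 1/(-216*k + sqrt((216*k + 1)^2 - 1) - 1)^(1/3))/12) + C2*exp(y*((-216*k + sqrt((216*k + 1)^2 - 1) - 1)^(1/3) - sqrt(3)*I*(-216*k + sqrt((216*k + 1)^2 - 1) - 1)^(1/3) + 2 - 4/((-1 + sqrt(3)*I)*(-216*k + sqrt((216*k + 1)^2 - 1) - 1)^(1/3)))/24) + C3*exp(y*((-216*k + sqrt((216*k + 1)^2 - 1) - 1)^(1/3) + sqrt(3)*I*(-216*k + sqrt((216*k + 1)^2 - 1) - 1)^(1/3) + 2 + 4/((1 + sqrt(3)*I)*(-216*k + sqrt((216*k + 1)^2 - 1) - 1)^(1/3)))/24) - 1 - 4*y^2/k + 8/k^2


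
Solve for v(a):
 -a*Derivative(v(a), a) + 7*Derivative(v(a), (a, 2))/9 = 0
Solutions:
 v(a) = C1 + C2*erfi(3*sqrt(14)*a/14)


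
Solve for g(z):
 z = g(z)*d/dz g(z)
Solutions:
 g(z) = -sqrt(C1 + z^2)
 g(z) = sqrt(C1 + z^2)


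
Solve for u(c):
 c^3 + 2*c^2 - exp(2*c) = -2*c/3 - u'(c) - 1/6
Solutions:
 u(c) = C1 - c^4/4 - 2*c^3/3 - c^2/3 - c/6 + exp(2*c)/2


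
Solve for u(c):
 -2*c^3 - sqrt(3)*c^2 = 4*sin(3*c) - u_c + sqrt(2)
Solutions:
 u(c) = C1 + c^4/2 + sqrt(3)*c^3/3 + sqrt(2)*c - 4*cos(3*c)/3


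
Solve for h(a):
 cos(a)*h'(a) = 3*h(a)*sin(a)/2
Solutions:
 h(a) = C1/cos(a)^(3/2)


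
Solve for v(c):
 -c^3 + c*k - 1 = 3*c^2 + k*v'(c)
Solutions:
 v(c) = C1 - c^4/(4*k) - c^3/k + c^2/2 - c/k


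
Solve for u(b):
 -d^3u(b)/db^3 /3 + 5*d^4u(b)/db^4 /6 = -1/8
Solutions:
 u(b) = C1 + C2*b + C3*b^2 + C4*exp(2*b/5) + b^3/16


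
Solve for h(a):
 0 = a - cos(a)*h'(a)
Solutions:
 h(a) = C1 + Integral(a/cos(a), a)


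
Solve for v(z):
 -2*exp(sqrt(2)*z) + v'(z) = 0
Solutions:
 v(z) = C1 + sqrt(2)*exp(sqrt(2)*z)


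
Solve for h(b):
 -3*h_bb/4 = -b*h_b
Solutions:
 h(b) = C1 + C2*erfi(sqrt(6)*b/3)


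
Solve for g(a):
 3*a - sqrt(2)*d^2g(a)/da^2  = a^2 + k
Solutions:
 g(a) = C1 + C2*a - sqrt(2)*a^4/24 + sqrt(2)*a^3/4 - sqrt(2)*a^2*k/4


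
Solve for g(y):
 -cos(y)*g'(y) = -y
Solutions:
 g(y) = C1 + Integral(y/cos(y), y)


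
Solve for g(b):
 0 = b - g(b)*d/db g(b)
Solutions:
 g(b) = -sqrt(C1 + b^2)
 g(b) = sqrt(C1 + b^2)


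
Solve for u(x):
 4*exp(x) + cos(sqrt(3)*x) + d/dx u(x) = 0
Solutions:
 u(x) = C1 - 4*exp(x) - sqrt(3)*sin(sqrt(3)*x)/3


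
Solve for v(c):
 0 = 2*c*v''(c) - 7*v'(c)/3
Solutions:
 v(c) = C1 + C2*c^(13/6)


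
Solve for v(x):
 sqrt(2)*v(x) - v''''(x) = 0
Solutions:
 v(x) = C1*exp(-2^(1/8)*x) + C2*exp(2^(1/8)*x) + C3*sin(2^(1/8)*x) + C4*cos(2^(1/8)*x)


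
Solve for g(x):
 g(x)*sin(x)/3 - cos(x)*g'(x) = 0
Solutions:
 g(x) = C1/cos(x)^(1/3)


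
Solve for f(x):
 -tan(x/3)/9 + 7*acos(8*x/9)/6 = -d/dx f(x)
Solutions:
 f(x) = C1 - 7*x*acos(8*x/9)/6 + 7*sqrt(81 - 64*x^2)/48 - log(cos(x/3))/3


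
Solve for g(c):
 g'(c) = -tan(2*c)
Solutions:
 g(c) = C1 + log(cos(2*c))/2


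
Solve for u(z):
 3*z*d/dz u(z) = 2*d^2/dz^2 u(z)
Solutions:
 u(z) = C1 + C2*erfi(sqrt(3)*z/2)


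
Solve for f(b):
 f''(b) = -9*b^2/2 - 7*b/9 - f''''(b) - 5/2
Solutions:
 f(b) = C1 + C2*b + C3*sin(b) + C4*cos(b) - 3*b^4/8 - 7*b^3/54 + 13*b^2/4


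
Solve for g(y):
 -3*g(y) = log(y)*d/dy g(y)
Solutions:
 g(y) = C1*exp(-3*li(y))


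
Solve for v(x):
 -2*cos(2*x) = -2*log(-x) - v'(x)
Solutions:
 v(x) = C1 - 2*x*log(-x) + 2*x + sin(2*x)


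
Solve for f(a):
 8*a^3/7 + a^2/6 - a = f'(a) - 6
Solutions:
 f(a) = C1 + 2*a^4/7 + a^3/18 - a^2/2 + 6*a


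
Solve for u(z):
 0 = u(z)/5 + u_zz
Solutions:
 u(z) = C1*sin(sqrt(5)*z/5) + C2*cos(sqrt(5)*z/5)


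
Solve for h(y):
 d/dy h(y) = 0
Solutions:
 h(y) = C1


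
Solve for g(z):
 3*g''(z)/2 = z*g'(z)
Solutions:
 g(z) = C1 + C2*erfi(sqrt(3)*z/3)


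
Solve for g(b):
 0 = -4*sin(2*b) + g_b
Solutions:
 g(b) = C1 - 2*cos(2*b)


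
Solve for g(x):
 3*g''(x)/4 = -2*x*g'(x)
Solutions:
 g(x) = C1 + C2*erf(2*sqrt(3)*x/3)


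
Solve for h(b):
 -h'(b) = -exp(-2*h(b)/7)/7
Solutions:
 h(b) = 7*log(-sqrt(C1 + b)) - 7*log(7) + 7*log(2)/2
 h(b) = 7*log(C1 + b)/2 - 7*log(7) + 7*log(2)/2


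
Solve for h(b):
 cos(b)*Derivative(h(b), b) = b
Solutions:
 h(b) = C1 + Integral(b/cos(b), b)


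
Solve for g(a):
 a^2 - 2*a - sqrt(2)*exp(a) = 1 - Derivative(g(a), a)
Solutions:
 g(a) = C1 - a^3/3 + a^2 + a + sqrt(2)*exp(a)


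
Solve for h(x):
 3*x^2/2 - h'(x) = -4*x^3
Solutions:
 h(x) = C1 + x^4 + x^3/2


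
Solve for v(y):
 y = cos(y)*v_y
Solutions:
 v(y) = C1 + Integral(y/cos(y), y)


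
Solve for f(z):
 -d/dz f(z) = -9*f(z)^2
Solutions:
 f(z) = -1/(C1 + 9*z)


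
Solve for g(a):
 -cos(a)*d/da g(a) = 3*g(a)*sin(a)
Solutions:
 g(a) = C1*cos(a)^3


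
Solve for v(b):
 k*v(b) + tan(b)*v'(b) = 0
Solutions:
 v(b) = C1*exp(-k*log(sin(b)))


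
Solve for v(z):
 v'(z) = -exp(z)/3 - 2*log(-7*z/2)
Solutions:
 v(z) = C1 - 2*z*log(-z) + 2*z*(-log(7) + log(2) + 1) - exp(z)/3


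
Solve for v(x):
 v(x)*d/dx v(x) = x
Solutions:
 v(x) = -sqrt(C1 + x^2)
 v(x) = sqrt(C1 + x^2)


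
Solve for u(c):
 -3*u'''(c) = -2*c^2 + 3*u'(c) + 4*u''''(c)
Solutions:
 u(c) = C1 + C2*exp(c*(-2 + (4*sqrt(39) + 25)^(-1/3) + (4*sqrt(39) + 25)^(1/3))/8)*sin(sqrt(3)*c*(-(4*sqrt(39) + 25)^(1/3) + (4*sqrt(39) + 25)^(-1/3))/8) + C3*exp(c*(-2 + (4*sqrt(39) + 25)^(-1/3) + (4*sqrt(39) + 25)^(1/3))/8)*cos(sqrt(3)*c*(-(4*sqrt(39) + 25)^(1/3) + (4*sqrt(39) + 25)^(-1/3))/8) + C4*exp(-c*((4*sqrt(39) + 25)^(-1/3) + 1 + (4*sqrt(39) + 25)^(1/3))/4) + 2*c^3/9 - 4*c/3


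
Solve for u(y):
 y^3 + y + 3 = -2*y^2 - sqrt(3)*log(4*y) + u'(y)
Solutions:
 u(y) = C1 + y^4/4 + 2*y^3/3 + y^2/2 + sqrt(3)*y*log(y) - sqrt(3)*y + 2*sqrt(3)*y*log(2) + 3*y


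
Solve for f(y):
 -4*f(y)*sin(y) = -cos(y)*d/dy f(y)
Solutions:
 f(y) = C1/cos(y)^4


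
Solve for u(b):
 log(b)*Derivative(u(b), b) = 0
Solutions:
 u(b) = C1


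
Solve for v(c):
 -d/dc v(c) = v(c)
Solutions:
 v(c) = C1*exp(-c)


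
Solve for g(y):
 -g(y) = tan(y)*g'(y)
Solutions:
 g(y) = C1/sin(y)


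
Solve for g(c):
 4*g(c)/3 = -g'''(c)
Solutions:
 g(c) = C3*exp(-6^(2/3)*c/3) + (C1*sin(2^(2/3)*3^(1/6)*c/2) + C2*cos(2^(2/3)*3^(1/6)*c/2))*exp(6^(2/3)*c/6)


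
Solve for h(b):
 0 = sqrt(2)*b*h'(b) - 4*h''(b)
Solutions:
 h(b) = C1 + C2*erfi(2^(3/4)*b/4)


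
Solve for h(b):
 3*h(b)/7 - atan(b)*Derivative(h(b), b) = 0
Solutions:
 h(b) = C1*exp(3*Integral(1/atan(b), b)/7)


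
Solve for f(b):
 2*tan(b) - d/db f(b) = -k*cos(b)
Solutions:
 f(b) = C1 + k*sin(b) - 2*log(cos(b))


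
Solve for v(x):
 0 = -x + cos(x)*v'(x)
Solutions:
 v(x) = C1 + Integral(x/cos(x), x)


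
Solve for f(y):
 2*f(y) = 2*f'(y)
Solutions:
 f(y) = C1*exp(y)


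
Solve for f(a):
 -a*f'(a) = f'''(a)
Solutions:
 f(a) = C1 + Integral(C2*airyai(-a) + C3*airybi(-a), a)


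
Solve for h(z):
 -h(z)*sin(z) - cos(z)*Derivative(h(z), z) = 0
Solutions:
 h(z) = C1*cos(z)


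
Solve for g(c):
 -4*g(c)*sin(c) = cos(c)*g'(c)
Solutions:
 g(c) = C1*cos(c)^4


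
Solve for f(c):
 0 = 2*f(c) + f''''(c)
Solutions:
 f(c) = (C1*sin(2^(3/4)*c/2) + C2*cos(2^(3/4)*c/2))*exp(-2^(3/4)*c/2) + (C3*sin(2^(3/4)*c/2) + C4*cos(2^(3/4)*c/2))*exp(2^(3/4)*c/2)


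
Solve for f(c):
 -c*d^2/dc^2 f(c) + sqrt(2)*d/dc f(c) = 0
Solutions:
 f(c) = C1 + C2*c^(1 + sqrt(2))


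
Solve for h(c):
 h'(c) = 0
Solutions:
 h(c) = C1


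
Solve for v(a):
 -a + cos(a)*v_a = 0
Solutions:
 v(a) = C1 + Integral(a/cos(a), a)


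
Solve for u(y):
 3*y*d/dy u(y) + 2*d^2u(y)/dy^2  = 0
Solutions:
 u(y) = C1 + C2*erf(sqrt(3)*y/2)


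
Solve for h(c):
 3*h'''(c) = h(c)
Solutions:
 h(c) = C3*exp(3^(2/3)*c/3) + (C1*sin(3^(1/6)*c/2) + C2*cos(3^(1/6)*c/2))*exp(-3^(2/3)*c/6)


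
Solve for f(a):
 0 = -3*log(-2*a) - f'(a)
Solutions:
 f(a) = C1 - 3*a*log(-a) + 3*a*(1 - log(2))


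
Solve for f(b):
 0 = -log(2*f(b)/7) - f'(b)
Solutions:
 Integral(1/(log(_y) - log(7) + log(2)), (_y, f(b))) = C1 - b


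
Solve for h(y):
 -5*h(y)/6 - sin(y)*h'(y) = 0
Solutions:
 h(y) = C1*(cos(y) + 1)^(5/12)/(cos(y) - 1)^(5/12)


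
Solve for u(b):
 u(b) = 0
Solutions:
 u(b) = 0


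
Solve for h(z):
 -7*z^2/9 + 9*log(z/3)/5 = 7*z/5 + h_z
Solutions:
 h(z) = C1 - 7*z^3/27 - 7*z^2/10 + 9*z*log(z)/5 - 9*z*log(3)/5 - 9*z/5


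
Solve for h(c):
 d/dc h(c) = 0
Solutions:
 h(c) = C1


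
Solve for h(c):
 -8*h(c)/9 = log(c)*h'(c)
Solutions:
 h(c) = C1*exp(-8*li(c)/9)


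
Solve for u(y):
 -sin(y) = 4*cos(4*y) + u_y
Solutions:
 u(y) = C1 - sin(4*y) + cos(y)


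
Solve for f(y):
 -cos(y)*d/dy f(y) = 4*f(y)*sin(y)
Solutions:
 f(y) = C1*cos(y)^4


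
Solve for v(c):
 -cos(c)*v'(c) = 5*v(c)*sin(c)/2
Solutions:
 v(c) = C1*cos(c)^(5/2)


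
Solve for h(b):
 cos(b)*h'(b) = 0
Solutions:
 h(b) = C1


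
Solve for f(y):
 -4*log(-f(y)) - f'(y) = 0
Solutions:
 -li(-f(y)) = C1 - 4*y


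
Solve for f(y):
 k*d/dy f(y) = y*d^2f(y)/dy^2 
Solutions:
 f(y) = C1 + y^(re(k) + 1)*(C2*sin(log(y)*Abs(im(k))) + C3*cos(log(y)*im(k)))


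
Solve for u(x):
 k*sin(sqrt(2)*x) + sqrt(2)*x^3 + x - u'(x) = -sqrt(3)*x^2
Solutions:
 u(x) = C1 - sqrt(2)*k*cos(sqrt(2)*x)/2 + sqrt(2)*x^4/4 + sqrt(3)*x^3/3 + x^2/2


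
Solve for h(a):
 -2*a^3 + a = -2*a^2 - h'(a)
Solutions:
 h(a) = C1 + a^4/2 - 2*a^3/3 - a^2/2


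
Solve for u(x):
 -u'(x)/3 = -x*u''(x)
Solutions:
 u(x) = C1 + C2*x^(4/3)


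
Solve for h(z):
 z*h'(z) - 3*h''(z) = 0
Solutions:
 h(z) = C1 + C2*erfi(sqrt(6)*z/6)


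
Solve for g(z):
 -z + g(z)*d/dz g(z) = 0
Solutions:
 g(z) = -sqrt(C1 + z^2)
 g(z) = sqrt(C1 + z^2)


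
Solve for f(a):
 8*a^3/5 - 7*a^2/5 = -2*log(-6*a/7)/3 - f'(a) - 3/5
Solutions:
 f(a) = C1 - 2*a^4/5 + 7*a^3/15 - 2*a*log(-a)/3 + a*(-10*log(6) + 1 + 10*log(7))/15


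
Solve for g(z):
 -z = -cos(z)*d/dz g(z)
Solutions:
 g(z) = C1 + Integral(z/cos(z), z)


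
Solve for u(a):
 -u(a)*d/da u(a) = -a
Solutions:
 u(a) = -sqrt(C1 + a^2)
 u(a) = sqrt(C1 + a^2)


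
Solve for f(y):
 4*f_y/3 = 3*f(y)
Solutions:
 f(y) = C1*exp(9*y/4)


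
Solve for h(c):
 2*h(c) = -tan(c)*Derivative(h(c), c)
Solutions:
 h(c) = C1/sin(c)^2


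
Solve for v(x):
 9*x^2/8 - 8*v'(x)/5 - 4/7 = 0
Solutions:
 v(x) = C1 + 15*x^3/64 - 5*x/14


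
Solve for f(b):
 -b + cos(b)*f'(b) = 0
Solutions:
 f(b) = C1 + Integral(b/cos(b), b)


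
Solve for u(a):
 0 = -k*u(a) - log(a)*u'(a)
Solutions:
 u(a) = C1*exp(-k*li(a))


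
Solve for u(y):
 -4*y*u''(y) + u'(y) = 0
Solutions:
 u(y) = C1 + C2*y^(5/4)


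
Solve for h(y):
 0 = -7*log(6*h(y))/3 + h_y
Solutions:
 -3*Integral(1/(log(_y) + log(6)), (_y, h(y)))/7 = C1 - y


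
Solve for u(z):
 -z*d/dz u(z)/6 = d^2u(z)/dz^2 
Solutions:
 u(z) = C1 + C2*erf(sqrt(3)*z/6)


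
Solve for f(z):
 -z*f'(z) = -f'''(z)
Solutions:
 f(z) = C1 + Integral(C2*airyai(z) + C3*airybi(z), z)


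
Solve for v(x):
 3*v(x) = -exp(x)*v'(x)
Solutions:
 v(x) = C1*exp(3*exp(-x))


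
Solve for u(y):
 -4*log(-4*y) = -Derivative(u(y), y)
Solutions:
 u(y) = C1 + 4*y*log(-y) + 4*y*(-1 + 2*log(2))


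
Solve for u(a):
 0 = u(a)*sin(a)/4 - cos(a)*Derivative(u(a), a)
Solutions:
 u(a) = C1/cos(a)^(1/4)


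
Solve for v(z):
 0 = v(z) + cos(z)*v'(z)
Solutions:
 v(z) = C1*sqrt(sin(z) - 1)/sqrt(sin(z) + 1)


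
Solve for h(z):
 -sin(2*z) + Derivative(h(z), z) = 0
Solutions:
 h(z) = C1 - cos(2*z)/2


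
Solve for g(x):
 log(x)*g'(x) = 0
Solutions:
 g(x) = C1


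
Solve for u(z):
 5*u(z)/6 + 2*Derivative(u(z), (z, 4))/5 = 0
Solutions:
 u(z) = (C1*sin(3^(3/4)*sqrt(5)*z/6) + C2*cos(3^(3/4)*sqrt(5)*z/6))*exp(-3^(3/4)*sqrt(5)*z/6) + (C3*sin(3^(3/4)*sqrt(5)*z/6) + C4*cos(3^(3/4)*sqrt(5)*z/6))*exp(3^(3/4)*sqrt(5)*z/6)


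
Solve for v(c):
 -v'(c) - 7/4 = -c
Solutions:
 v(c) = C1 + c^2/2 - 7*c/4


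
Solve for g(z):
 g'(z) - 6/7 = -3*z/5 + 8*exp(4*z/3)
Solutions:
 g(z) = C1 - 3*z^2/10 + 6*z/7 + 6*exp(4*z/3)


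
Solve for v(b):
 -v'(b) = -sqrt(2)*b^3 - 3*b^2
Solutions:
 v(b) = C1 + sqrt(2)*b^4/4 + b^3


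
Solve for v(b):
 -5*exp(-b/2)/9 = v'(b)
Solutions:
 v(b) = C1 + 10*exp(-b/2)/9


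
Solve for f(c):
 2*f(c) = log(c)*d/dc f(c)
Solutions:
 f(c) = C1*exp(2*li(c))


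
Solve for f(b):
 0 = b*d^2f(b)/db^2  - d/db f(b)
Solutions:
 f(b) = C1 + C2*b^2


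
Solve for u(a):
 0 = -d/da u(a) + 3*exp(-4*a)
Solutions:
 u(a) = C1 - 3*exp(-4*a)/4


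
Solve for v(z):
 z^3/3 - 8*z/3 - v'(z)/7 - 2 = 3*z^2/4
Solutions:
 v(z) = C1 + 7*z^4/12 - 7*z^3/4 - 28*z^2/3 - 14*z


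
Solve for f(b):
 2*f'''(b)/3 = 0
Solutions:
 f(b) = C1 + C2*b + C3*b^2


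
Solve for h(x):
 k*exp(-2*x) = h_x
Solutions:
 h(x) = C1 - k*exp(-2*x)/2


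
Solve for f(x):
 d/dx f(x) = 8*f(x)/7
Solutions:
 f(x) = C1*exp(8*x/7)


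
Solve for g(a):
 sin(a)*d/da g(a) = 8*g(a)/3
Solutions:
 g(a) = C1*(cos(a) - 1)^(4/3)/(cos(a) + 1)^(4/3)


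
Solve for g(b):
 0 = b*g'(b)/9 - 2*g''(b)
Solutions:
 g(b) = C1 + C2*erfi(b/6)


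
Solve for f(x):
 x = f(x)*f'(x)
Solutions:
 f(x) = -sqrt(C1 + x^2)
 f(x) = sqrt(C1 + x^2)


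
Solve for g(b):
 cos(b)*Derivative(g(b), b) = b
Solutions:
 g(b) = C1 + Integral(b/cos(b), b)


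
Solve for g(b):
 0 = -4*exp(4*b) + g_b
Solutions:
 g(b) = C1 + exp(4*b)


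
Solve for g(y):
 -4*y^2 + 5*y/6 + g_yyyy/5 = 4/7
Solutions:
 g(y) = C1 + C2*y + C3*y^2 + C4*y^3 + y^6/18 - 5*y^5/144 + 5*y^4/42


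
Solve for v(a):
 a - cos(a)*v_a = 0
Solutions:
 v(a) = C1 + Integral(a/cos(a), a)


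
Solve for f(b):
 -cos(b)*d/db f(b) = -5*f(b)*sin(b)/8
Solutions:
 f(b) = C1/cos(b)^(5/8)


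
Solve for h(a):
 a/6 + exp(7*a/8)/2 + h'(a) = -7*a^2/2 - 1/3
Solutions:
 h(a) = C1 - 7*a^3/6 - a^2/12 - a/3 - 4*exp(7*a/8)/7


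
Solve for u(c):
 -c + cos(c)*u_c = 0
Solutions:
 u(c) = C1 + Integral(c/cos(c), c)


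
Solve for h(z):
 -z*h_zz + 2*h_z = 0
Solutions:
 h(z) = C1 + C2*z^3


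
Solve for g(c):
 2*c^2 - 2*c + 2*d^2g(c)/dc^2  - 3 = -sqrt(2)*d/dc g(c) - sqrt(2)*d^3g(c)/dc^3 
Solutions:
 g(c) = C1 - sqrt(2)*c^3/3 + sqrt(2)*c^2/2 + 2*c^2 - 2*c - sqrt(2)*c/2 + (C2*sin(sqrt(2)*c/2) + C3*cos(sqrt(2)*c/2))*exp(-sqrt(2)*c/2)


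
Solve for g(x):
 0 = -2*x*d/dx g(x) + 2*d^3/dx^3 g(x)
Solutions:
 g(x) = C1 + Integral(C2*airyai(x) + C3*airybi(x), x)


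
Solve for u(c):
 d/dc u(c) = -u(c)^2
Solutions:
 u(c) = 1/(C1 + c)


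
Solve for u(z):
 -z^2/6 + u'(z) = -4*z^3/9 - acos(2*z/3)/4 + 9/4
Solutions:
 u(z) = C1 - z^4/9 + z^3/18 - z*acos(2*z/3)/4 + 9*z/4 + sqrt(9 - 4*z^2)/8


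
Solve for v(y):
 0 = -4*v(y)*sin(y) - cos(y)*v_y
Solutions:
 v(y) = C1*cos(y)^4


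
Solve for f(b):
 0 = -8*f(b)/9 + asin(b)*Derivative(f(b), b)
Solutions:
 f(b) = C1*exp(8*Integral(1/asin(b), b)/9)


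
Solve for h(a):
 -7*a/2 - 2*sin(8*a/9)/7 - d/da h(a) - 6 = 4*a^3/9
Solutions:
 h(a) = C1 - a^4/9 - 7*a^2/4 - 6*a + 9*cos(8*a/9)/28


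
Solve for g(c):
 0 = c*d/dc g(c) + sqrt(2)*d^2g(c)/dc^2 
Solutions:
 g(c) = C1 + C2*erf(2^(1/4)*c/2)


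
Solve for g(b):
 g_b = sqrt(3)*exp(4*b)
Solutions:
 g(b) = C1 + sqrt(3)*exp(4*b)/4


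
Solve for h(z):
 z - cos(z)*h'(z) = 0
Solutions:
 h(z) = C1 + Integral(z/cos(z), z)


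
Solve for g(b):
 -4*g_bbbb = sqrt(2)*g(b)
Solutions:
 g(b) = (C1*sin(2^(1/8)*b/2) + C2*cos(2^(1/8)*b/2))*exp(-2^(1/8)*b/2) + (C3*sin(2^(1/8)*b/2) + C4*cos(2^(1/8)*b/2))*exp(2^(1/8)*b/2)


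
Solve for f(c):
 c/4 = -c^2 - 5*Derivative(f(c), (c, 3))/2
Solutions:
 f(c) = C1 + C2*c + C3*c^2 - c^5/150 - c^4/240


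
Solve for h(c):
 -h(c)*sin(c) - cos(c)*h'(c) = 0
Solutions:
 h(c) = C1*cos(c)


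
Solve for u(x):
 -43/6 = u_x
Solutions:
 u(x) = C1 - 43*x/6


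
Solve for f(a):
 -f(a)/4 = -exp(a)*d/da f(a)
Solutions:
 f(a) = C1*exp(-exp(-a)/4)


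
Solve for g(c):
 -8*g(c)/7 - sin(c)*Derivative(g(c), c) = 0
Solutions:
 g(c) = C1*(cos(c) + 1)^(4/7)/(cos(c) - 1)^(4/7)


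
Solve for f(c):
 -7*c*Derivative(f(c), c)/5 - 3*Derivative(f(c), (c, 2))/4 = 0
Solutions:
 f(c) = C1 + C2*erf(sqrt(210)*c/15)


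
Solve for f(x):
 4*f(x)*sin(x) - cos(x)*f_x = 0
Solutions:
 f(x) = C1/cos(x)^4


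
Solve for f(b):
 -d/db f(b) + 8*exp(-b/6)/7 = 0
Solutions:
 f(b) = C1 - 48*exp(-b/6)/7


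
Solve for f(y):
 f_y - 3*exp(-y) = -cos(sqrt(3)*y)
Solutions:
 f(y) = C1 - sqrt(3)*sin(sqrt(3)*y)/3 - 3*exp(-y)


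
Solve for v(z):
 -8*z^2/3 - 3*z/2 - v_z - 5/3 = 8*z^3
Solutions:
 v(z) = C1 - 2*z^4 - 8*z^3/9 - 3*z^2/4 - 5*z/3


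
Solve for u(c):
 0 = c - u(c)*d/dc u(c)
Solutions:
 u(c) = -sqrt(C1 + c^2)
 u(c) = sqrt(C1 + c^2)


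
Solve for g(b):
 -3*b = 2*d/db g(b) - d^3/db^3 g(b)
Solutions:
 g(b) = C1 + C2*exp(-sqrt(2)*b) + C3*exp(sqrt(2)*b) - 3*b^2/4


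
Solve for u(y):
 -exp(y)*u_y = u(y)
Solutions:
 u(y) = C1*exp(exp(-y))


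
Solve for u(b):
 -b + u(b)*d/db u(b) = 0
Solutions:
 u(b) = -sqrt(C1 + b^2)
 u(b) = sqrt(C1 + b^2)


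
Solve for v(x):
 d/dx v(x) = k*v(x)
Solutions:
 v(x) = C1*exp(k*x)


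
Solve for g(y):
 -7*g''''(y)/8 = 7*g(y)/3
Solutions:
 g(y) = (C1*sin(2^(1/4)*3^(3/4)*y/3) + C2*cos(2^(1/4)*3^(3/4)*y/3))*exp(-2^(1/4)*3^(3/4)*y/3) + (C3*sin(2^(1/4)*3^(3/4)*y/3) + C4*cos(2^(1/4)*3^(3/4)*y/3))*exp(2^(1/4)*3^(3/4)*y/3)


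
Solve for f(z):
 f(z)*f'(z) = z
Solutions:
 f(z) = -sqrt(C1 + z^2)
 f(z) = sqrt(C1 + z^2)


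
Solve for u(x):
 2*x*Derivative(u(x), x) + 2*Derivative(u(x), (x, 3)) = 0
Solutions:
 u(x) = C1 + Integral(C2*airyai(-x) + C3*airybi(-x), x)


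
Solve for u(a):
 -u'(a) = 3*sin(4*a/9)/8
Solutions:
 u(a) = C1 + 27*cos(4*a/9)/32


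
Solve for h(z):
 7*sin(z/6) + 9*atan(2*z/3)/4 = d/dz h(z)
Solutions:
 h(z) = C1 + 9*z*atan(2*z/3)/4 - 27*log(4*z^2 + 9)/16 - 42*cos(z/6)


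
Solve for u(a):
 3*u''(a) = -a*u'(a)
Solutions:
 u(a) = C1 + C2*erf(sqrt(6)*a/6)


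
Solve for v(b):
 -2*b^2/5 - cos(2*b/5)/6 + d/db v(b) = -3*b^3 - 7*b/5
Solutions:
 v(b) = C1 - 3*b^4/4 + 2*b^3/15 - 7*b^2/10 + 5*sin(2*b/5)/12


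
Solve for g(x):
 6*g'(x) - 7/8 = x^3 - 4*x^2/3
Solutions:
 g(x) = C1 + x^4/24 - 2*x^3/27 + 7*x/48


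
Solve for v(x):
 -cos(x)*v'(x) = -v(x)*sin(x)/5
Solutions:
 v(x) = C1/cos(x)^(1/5)


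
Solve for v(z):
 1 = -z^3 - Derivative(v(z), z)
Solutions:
 v(z) = C1 - z^4/4 - z


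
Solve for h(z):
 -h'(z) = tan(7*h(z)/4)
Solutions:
 h(z) = -4*asin(C1*exp(-7*z/4))/7 + 4*pi/7
 h(z) = 4*asin(C1*exp(-7*z/4))/7


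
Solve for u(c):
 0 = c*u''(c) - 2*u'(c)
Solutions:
 u(c) = C1 + C2*c^3


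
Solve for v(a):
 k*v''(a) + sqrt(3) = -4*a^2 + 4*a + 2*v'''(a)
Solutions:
 v(a) = C1 + C2*a + C3*exp(a*k/2) - a^4/(3*k) + 2*a^3*(1 - 4/k)/(3*k) + a^2*(-sqrt(3)/2 + 4/k - 16/k^2)/k


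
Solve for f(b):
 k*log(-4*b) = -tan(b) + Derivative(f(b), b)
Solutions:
 f(b) = C1 + b*k*(log(-b) - 1) + 2*b*k*log(2) - log(cos(b))


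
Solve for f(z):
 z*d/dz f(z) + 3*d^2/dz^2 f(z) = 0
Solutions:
 f(z) = C1 + C2*erf(sqrt(6)*z/6)


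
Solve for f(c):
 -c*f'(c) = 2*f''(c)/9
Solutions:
 f(c) = C1 + C2*erf(3*c/2)


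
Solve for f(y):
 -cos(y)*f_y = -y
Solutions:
 f(y) = C1 + Integral(y/cos(y), y)


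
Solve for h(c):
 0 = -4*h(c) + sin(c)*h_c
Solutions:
 h(c) = C1*(cos(c)^2 - 2*cos(c) + 1)/(cos(c)^2 + 2*cos(c) + 1)


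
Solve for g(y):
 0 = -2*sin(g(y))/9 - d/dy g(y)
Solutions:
 2*y/9 + log(cos(g(y)) - 1)/2 - log(cos(g(y)) + 1)/2 = C1


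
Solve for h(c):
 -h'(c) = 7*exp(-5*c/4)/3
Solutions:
 h(c) = C1 + 28*exp(-5*c/4)/15


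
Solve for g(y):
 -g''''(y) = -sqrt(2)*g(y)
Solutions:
 g(y) = C1*exp(-2^(1/8)*y) + C2*exp(2^(1/8)*y) + C3*sin(2^(1/8)*y) + C4*cos(2^(1/8)*y)


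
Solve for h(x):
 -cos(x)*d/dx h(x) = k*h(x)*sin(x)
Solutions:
 h(x) = C1*exp(k*log(cos(x)))


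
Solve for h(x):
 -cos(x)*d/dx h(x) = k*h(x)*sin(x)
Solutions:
 h(x) = C1*exp(k*log(cos(x)))


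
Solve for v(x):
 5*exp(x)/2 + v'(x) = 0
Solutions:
 v(x) = C1 - 5*exp(x)/2


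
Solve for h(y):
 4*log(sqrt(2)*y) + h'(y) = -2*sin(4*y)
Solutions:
 h(y) = C1 - 4*y*log(y) - 2*y*log(2) + 4*y + cos(4*y)/2


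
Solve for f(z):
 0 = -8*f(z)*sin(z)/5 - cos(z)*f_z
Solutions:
 f(z) = C1*cos(z)^(8/5)


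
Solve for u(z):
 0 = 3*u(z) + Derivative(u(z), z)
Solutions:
 u(z) = C1*exp(-3*z)


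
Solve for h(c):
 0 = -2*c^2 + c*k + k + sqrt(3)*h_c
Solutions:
 h(c) = C1 + 2*sqrt(3)*c^3/9 - sqrt(3)*c^2*k/6 - sqrt(3)*c*k/3


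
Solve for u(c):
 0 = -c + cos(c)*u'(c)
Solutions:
 u(c) = C1 + Integral(c/cos(c), c)


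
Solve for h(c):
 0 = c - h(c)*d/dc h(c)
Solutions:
 h(c) = -sqrt(C1 + c^2)
 h(c) = sqrt(C1 + c^2)


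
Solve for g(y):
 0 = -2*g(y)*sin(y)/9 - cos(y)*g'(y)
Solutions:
 g(y) = C1*cos(y)^(2/9)


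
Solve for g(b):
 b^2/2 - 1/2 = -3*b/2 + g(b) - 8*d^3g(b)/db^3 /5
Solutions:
 g(b) = C3*exp(5^(1/3)*b/2) + b^2/2 + 3*b/2 + (C1*sin(sqrt(3)*5^(1/3)*b/4) + C2*cos(sqrt(3)*5^(1/3)*b/4))*exp(-5^(1/3)*b/4) - 1/2


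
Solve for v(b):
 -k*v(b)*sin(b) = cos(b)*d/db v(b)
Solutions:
 v(b) = C1*exp(k*log(cos(b)))


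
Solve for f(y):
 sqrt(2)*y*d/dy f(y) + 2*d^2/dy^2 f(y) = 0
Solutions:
 f(y) = C1 + C2*erf(2^(1/4)*y/2)


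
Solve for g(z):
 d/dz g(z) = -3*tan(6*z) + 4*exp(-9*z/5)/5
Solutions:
 g(z) = C1 - log(tan(6*z)^2 + 1)/4 - 4*exp(-9*z/5)/9


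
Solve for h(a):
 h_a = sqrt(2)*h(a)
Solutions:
 h(a) = C1*exp(sqrt(2)*a)


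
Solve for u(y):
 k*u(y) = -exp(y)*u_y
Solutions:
 u(y) = C1*exp(k*exp(-y))


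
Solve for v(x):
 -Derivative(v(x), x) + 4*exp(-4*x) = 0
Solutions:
 v(x) = C1 - exp(-4*x)


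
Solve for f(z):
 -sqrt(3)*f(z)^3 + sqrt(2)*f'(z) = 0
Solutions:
 f(z) = -sqrt(-1/(C1 + sqrt(6)*z))
 f(z) = sqrt(-1/(C1 + sqrt(6)*z))


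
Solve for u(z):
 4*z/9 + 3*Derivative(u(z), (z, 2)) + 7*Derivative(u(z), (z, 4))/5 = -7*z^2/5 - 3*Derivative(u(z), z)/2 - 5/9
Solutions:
 u(z) = C1 + C2*exp(-70^(1/3)*z*(-(21 + sqrt(1001))^(1/3) + 2*70^(1/3)/(21 + sqrt(1001))^(1/3))/28)*sin(sqrt(3)*70^(1/3)*z*(2*70^(1/3)/(21 + sqrt(1001))^(1/3) + (21 + sqrt(1001))^(1/3))/28) + C3*exp(-70^(1/3)*z*(-(21 + sqrt(1001))^(1/3) + 2*70^(1/3)/(21 + sqrt(1001))^(1/3))/28)*cos(sqrt(3)*70^(1/3)*z*(2*70^(1/3)/(21 + sqrt(1001))^(1/3) + (21 + sqrt(1001))^(1/3))/28) + C4*exp(70^(1/3)*z*(-(21 + sqrt(1001))^(1/3) + 2*70^(1/3)/(21 + sqrt(1001))^(1/3))/14) - 14*z^3/45 + 232*z^2/135 - 326*z/45


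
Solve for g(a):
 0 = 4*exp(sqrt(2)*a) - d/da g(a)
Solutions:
 g(a) = C1 + 2*sqrt(2)*exp(sqrt(2)*a)


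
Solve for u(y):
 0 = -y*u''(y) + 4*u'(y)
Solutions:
 u(y) = C1 + C2*y^5


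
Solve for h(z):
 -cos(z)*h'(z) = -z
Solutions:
 h(z) = C1 + Integral(z/cos(z), z)


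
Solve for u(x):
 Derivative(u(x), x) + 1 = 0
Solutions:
 u(x) = C1 - x


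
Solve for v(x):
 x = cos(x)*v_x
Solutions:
 v(x) = C1 + Integral(x/cos(x), x)


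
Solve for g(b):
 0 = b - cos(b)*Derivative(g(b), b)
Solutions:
 g(b) = C1 + Integral(b/cos(b), b)


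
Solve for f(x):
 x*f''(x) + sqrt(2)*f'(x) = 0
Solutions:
 f(x) = C1 + C2*x^(1 - sqrt(2))


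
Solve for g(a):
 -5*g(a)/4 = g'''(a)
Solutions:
 g(a) = C3*exp(-10^(1/3)*a/2) + (C1*sin(10^(1/3)*sqrt(3)*a/4) + C2*cos(10^(1/3)*sqrt(3)*a/4))*exp(10^(1/3)*a/4)


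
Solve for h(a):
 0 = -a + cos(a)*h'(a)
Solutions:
 h(a) = C1 + Integral(a/cos(a), a)


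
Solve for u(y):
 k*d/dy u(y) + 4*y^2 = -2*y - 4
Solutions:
 u(y) = C1 - 4*y^3/(3*k) - y^2/k - 4*y/k


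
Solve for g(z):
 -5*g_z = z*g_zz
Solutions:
 g(z) = C1 + C2/z^4


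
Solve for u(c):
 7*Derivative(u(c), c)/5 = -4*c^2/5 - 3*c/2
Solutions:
 u(c) = C1 - 4*c^3/21 - 15*c^2/28


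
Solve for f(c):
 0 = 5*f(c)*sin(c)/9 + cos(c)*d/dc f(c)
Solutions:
 f(c) = C1*cos(c)^(5/9)


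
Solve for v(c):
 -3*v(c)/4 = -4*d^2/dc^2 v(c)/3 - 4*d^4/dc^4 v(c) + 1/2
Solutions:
 v(c) = C1*exp(-sqrt(3)*c*sqrt(-2 + sqrt(31))/6) + C2*exp(sqrt(3)*c*sqrt(-2 + sqrt(31))/6) + C3*sin(sqrt(3)*c*sqrt(2 + sqrt(31))/6) + C4*cos(sqrt(3)*c*sqrt(2 + sqrt(31))/6) - 2/3


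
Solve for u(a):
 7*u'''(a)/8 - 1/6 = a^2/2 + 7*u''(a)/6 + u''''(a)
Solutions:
 u(a) = C1 + C2*a - a^4/28 - 3*a^3/28 + 43*a^2/784 + (C3*sin(sqrt(2247)*a/48) + C4*cos(sqrt(2247)*a/48))*exp(7*a/16)


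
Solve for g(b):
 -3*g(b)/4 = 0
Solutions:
 g(b) = 0


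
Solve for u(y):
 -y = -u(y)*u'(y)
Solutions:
 u(y) = -sqrt(C1 + y^2)
 u(y) = sqrt(C1 + y^2)


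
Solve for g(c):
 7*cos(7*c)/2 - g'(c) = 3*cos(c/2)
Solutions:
 g(c) = C1 - 6*sin(c/2) + sin(7*c)/2


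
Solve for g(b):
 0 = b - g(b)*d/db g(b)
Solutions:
 g(b) = -sqrt(C1 + b^2)
 g(b) = sqrt(C1 + b^2)


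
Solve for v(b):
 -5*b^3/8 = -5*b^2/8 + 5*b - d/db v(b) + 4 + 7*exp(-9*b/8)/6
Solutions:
 v(b) = C1 + 5*b^4/32 - 5*b^3/24 + 5*b^2/2 + 4*b - 28*exp(-9*b/8)/27


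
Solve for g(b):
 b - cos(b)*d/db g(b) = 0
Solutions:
 g(b) = C1 + Integral(b/cos(b), b)


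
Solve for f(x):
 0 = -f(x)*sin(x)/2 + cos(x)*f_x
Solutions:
 f(x) = C1/sqrt(cos(x))


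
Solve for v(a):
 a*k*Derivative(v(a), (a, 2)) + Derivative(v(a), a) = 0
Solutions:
 v(a) = C1 + a^(((re(k) - 1)*re(k) + im(k)^2)/(re(k)^2 + im(k)^2))*(C2*sin(log(a)*Abs(im(k))/(re(k)^2 + im(k)^2)) + C3*cos(log(a)*im(k)/(re(k)^2 + im(k)^2)))


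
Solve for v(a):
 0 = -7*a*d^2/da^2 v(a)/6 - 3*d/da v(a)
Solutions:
 v(a) = C1 + C2/a^(11/7)


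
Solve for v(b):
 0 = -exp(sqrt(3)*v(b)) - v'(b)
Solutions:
 v(b) = sqrt(3)*(2*log(1/(C1 + b)) - log(3))/6


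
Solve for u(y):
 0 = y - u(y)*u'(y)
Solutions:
 u(y) = -sqrt(C1 + y^2)
 u(y) = sqrt(C1 + y^2)


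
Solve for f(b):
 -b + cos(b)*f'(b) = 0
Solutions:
 f(b) = C1 + Integral(b/cos(b), b)


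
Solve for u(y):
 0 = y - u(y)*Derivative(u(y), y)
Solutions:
 u(y) = -sqrt(C1 + y^2)
 u(y) = sqrt(C1 + y^2)


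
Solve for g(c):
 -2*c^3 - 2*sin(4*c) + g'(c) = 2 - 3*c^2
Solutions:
 g(c) = C1 + c^4/2 - c^3 + 2*c - cos(4*c)/2


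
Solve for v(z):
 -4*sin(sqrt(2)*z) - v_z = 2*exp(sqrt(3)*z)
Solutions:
 v(z) = C1 - 2*sqrt(3)*exp(sqrt(3)*z)/3 + 2*sqrt(2)*cos(sqrt(2)*z)


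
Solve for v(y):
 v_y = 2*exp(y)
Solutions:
 v(y) = C1 + 2*exp(y)


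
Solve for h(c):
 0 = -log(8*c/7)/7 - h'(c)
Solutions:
 h(c) = C1 - c*log(c)/7 - 3*c*log(2)/7 + c/7 + c*log(7)/7


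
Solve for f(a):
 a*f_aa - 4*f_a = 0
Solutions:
 f(a) = C1 + C2*a^5


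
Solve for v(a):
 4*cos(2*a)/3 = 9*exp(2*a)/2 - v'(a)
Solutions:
 v(a) = C1 + 9*exp(2*a)/4 - 2*sin(2*a)/3


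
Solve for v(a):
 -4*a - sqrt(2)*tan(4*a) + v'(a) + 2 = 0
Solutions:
 v(a) = C1 + 2*a^2 - 2*a - sqrt(2)*log(cos(4*a))/4


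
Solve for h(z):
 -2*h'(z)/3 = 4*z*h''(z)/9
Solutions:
 h(z) = C1 + C2/sqrt(z)


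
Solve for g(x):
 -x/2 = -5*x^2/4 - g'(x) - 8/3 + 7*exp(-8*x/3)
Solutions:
 g(x) = C1 - 5*x^3/12 + x^2/4 - 8*x/3 - 21*exp(-8*x/3)/8


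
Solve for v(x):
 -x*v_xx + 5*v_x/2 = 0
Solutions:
 v(x) = C1 + C2*x^(7/2)


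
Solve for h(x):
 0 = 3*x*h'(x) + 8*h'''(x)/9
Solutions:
 h(x) = C1 + Integral(C2*airyai(-3*x/2) + C3*airybi(-3*x/2), x)


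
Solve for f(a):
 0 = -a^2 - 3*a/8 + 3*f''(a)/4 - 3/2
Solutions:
 f(a) = C1 + C2*a + a^4/9 + a^3/12 + a^2


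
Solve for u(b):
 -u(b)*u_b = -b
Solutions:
 u(b) = -sqrt(C1 + b^2)
 u(b) = sqrt(C1 + b^2)


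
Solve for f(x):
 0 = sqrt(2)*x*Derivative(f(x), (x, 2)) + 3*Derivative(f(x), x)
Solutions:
 f(x) = C1 + C2*x^(1 - 3*sqrt(2)/2)


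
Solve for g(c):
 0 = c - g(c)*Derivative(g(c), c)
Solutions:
 g(c) = -sqrt(C1 + c^2)
 g(c) = sqrt(C1 + c^2)


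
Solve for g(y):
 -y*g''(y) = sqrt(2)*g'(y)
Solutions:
 g(y) = C1 + C2*y^(1 - sqrt(2))


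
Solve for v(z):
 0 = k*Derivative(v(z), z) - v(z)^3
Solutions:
 v(z) = -sqrt(2)*sqrt(-k/(C1*k + z))/2
 v(z) = sqrt(2)*sqrt(-k/(C1*k + z))/2


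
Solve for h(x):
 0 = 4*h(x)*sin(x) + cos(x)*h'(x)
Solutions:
 h(x) = C1*cos(x)^4


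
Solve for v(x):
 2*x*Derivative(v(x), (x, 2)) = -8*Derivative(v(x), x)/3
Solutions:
 v(x) = C1 + C2/x^(1/3)


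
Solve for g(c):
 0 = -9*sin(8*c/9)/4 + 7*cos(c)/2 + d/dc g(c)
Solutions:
 g(c) = C1 - 7*sin(c)/2 - 81*cos(8*c/9)/32


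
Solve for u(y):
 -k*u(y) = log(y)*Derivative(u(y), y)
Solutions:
 u(y) = C1*exp(-k*li(y))


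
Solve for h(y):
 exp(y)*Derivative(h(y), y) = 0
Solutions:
 h(y) = C1


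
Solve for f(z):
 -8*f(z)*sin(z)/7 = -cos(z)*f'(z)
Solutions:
 f(z) = C1/cos(z)^(8/7)


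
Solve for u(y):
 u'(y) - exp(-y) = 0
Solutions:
 u(y) = C1 - exp(-y)


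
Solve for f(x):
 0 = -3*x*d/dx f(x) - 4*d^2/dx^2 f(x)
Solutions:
 f(x) = C1 + C2*erf(sqrt(6)*x/4)


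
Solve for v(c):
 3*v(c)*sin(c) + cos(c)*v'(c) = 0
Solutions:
 v(c) = C1*cos(c)^3


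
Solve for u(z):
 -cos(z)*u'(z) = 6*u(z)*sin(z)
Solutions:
 u(z) = C1*cos(z)^6


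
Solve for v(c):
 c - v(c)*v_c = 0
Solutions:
 v(c) = -sqrt(C1 + c^2)
 v(c) = sqrt(C1 + c^2)


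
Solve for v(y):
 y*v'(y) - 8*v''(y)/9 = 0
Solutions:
 v(y) = C1 + C2*erfi(3*y/4)


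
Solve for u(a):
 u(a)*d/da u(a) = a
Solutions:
 u(a) = -sqrt(C1 + a^2)
 u(a) = sqrt(C1 + a^2)


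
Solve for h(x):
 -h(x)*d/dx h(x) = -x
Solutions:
 h(x) = -sqrt(C1 + x^2)
 h(x) = sqrt(C1 + x^2)


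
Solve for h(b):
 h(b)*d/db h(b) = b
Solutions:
 h(b) = -sqrt(C1 + b^2)
 h(b) = sqrt(C1 + b^2)


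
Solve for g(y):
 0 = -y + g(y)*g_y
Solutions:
 g(y) = -sqrt(C1 + y^2)
 g(y) = sqrt(C1 + y^2)


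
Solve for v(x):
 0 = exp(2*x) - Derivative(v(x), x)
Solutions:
 v(x) = C1 + exp(2*x)/2


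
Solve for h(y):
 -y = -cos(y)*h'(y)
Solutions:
 h(y) = C1 + Integral(y/cos(y), y)


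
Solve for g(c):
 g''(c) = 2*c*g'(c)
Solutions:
 g(c) = C1 + C2*erfi(c)


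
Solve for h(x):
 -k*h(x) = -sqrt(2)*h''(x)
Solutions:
 h(x) = C1*exp(-2^(3/4)*sqrt(k)*x/2) + C2*exp(2^(3/4)*sqrt(k)*x/2)


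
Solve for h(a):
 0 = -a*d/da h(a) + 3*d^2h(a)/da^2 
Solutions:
 h(a) = C1 + C2*erfi(sqrt(6)*a/6)


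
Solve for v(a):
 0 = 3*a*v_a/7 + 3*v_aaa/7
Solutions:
 v(a) = C1 + Integral(C2*airyai(-a) + C3*airybi(-a), a)


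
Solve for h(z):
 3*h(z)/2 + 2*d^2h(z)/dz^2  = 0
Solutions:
 h(z) = C1*sin(sqrt(3)*z/2) + C2*cos(sqrt(3)*z/2)


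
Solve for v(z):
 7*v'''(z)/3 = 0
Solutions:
 v(z) = C1 + C2*z + C3*z^2


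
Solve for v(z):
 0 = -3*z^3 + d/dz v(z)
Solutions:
 v(z) = C1 + 3*z^4/4


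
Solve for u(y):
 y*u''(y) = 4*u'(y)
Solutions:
 u(y) = C1 + C2*y^5


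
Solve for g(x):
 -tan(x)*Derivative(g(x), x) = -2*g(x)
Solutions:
 g(x) = C1*sin(x)^2


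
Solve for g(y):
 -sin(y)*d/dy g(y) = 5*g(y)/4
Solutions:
 g(y) = C1*(cos(y) + 1)^(5/8)/(cos(y) - 1)^(5/8)


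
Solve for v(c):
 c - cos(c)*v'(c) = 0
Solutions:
 v(c) = C1 + Integral(c/cos(c), c)


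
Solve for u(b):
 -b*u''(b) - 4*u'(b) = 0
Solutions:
 u(b) = C1 + C2/b^3


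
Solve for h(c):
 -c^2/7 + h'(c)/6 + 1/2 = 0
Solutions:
 h(c) = C1 + 2*c^3/7 - 3*c


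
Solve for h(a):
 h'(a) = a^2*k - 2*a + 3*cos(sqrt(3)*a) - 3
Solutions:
 h(a) = C1 + a^3*k/3 - a^2 - 3*a + sqrt(3)*sin(sqrt(3)*a)


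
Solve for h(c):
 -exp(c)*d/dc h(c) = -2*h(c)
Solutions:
 h(c) = C1*exp(-2*exp(-c))


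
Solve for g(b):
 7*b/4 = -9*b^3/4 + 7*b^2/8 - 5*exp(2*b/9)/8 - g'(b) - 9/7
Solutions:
 g(b) = C1 - 9*b^4/16 + 7*b^3/24 - 7*b^2/8 - 9*b/7 - 45*exp(2*b/9)/16


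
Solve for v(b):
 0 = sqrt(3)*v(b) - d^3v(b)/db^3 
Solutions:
 v(b) = C3*exp(3^(1/6)*b) + (C1*sin(3^(2/3)*b/2) + C2*cos(3^(2/3)*b/2))*exp(-3^(1/6)*b/2)


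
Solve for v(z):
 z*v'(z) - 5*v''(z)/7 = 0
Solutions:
 v(z) = C1 + C2*erfi(sqrt(70)*z/10)


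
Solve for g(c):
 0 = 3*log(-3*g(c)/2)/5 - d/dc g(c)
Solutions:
 -5*Integral(1/(log(-_y) - log(2) + log(3)), (_y, g(c)))/3 = C1 - c


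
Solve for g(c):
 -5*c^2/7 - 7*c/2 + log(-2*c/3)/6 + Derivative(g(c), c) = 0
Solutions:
 g(c) = C1 + 5*c^3/21 + 7*c^2/4 - c*log(-c)/6 + c*(-log(2) + 1 + log(3))/6


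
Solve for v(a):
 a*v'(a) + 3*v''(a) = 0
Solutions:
 v(a) = C1 + C2*erf(sqrt(6)*a/6)


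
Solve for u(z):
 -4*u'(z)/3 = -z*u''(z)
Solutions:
 u(z) = C1 + C2*z^(7/3)


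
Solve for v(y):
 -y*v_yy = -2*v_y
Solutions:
 v(y) = C1 + C2*y^3


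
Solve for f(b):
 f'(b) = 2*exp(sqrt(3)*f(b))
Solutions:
 f(b) = sqrt(3)*(2*log(-1/(C1 + 2*b)) - log(3))/6


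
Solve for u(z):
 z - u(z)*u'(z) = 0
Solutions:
 u(z) = -sqrt(C1 + z^2)
 u(z) = sqrt(C1 + z^2)


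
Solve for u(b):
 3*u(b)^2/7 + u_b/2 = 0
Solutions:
 u(b) = 7/(C1 + 6*b)


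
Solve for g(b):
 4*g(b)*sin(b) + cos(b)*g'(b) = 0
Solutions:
 g(b) = C1*cos(b)^4


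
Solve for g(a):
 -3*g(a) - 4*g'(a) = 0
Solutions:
 g(a) = C1*exp(-3*a/4)


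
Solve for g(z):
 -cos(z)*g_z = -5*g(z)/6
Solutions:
 g(z) = C1*(sin(z) + 1)^(5/12)/(sin(z) - 1)^(5/12)


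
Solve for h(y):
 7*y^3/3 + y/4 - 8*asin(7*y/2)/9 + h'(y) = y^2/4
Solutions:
 h(y) = C1 - 7*y^4/12 + y^3/12 - y^2/8 + 8*y*asin(7*y/2)/9 + 8*sqrt(4 - 49*y^2)/63
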